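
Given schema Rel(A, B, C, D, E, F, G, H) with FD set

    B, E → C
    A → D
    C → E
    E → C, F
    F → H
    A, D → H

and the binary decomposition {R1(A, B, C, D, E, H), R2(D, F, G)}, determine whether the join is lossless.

Common attributes: R1 ∩ R2 = {D}.
No dependency enlarges {D}, so (D)⁺ = {D}.
The closure contains neither all of R1 = {A, B, C, D, E, H} nor all of R2 = {D, F, G}, so the common attributes are not a superkey of either fragment. The join is lossy.

No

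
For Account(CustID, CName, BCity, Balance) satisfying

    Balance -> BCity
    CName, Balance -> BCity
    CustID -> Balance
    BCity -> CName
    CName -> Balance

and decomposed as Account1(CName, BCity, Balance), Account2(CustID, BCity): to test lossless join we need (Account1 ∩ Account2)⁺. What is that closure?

Account1 ∩ Account2 = {BCity}.
BCity → CName applies, adding CName
CName → Balance applies, adding Balance
Closure: {CName, BCity, Balance}.

CName, BCity, Balance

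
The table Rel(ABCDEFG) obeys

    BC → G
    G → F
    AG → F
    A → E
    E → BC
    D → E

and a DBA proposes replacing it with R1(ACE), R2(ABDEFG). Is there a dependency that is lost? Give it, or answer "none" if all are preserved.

Check BC → G: no single fragment contains all of {BCG}, and the restricted closure of {BC} across the fragments never reaches {G}.
G → F is preserved.
AG → F is preserved.
A → E is preserved.
E → BC is preserved.
D → E is preserved.

BC → G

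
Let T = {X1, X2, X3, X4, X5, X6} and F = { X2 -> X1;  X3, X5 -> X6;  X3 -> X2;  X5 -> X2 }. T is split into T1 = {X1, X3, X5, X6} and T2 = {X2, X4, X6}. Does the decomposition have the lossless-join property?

No

Common attributes: T1 ∩ T2 = {X6}.
No dependency enlarges {X6}, so (X6)⁺ = {X6}.
The closure contains neither all of T1 = {X1, X3, X5, X6} nor all of T2 = {X2, X4, X6}, so the common attributes are not a superkey of either fragment. The join is lossy.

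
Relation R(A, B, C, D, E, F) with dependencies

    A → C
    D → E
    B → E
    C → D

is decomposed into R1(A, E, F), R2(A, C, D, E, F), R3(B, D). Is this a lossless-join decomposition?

No

Chase test. Columns are A, B, C, D, E, F; row i has aⱼ where attribute j ∈ Ri, else bᵢⱼ.
Initial tableau (one row per fragment):
  row 1: a1 b12 b13 b14 a5 a6
  row 2: a1 b22 a3 a4 a5 a6
  row 3: b31 a2 b33 a4 b35 b36
Rows 1 and 2 agree on A; apply A→C and equate their C entries.
Rows 2 and 3 agree on D; apply D→E and equate their E entries.
Rows 1 and 2 agree on C; apply C→D and equate their D entries.
No row becomes fully distinguished — the join is lossy.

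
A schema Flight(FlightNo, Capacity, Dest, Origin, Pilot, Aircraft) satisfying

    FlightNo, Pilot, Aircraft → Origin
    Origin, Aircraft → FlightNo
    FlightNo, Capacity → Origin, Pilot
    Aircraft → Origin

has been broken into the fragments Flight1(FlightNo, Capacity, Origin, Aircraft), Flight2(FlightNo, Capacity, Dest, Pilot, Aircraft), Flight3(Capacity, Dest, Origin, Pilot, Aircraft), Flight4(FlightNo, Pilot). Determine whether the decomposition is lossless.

Yes

Chase test. Columns are FlightNo, Capacity, Dest, Origin, Pilot, Aircraft; row i has aⱼ where attribute j ∈ Flighti, else bᵢⱼ.
Initial tableau (one row per fragment):
  row 1: a1 a2 b13 a4 b15 a6
  row 2: a1 a2 a3 b24 a5 a6
  row 3: b31 a2 a3 a4 a5 a6
  row 4: a1 b42 b43 b44 a5 b46
Rows 1 and 3 agree on Origin, Aircraft; apply Origin, Aircraft→FlightNo and equate their FlightNo entries.
Rows 1 and 2 agree on FlightNo, Capacity; apply FlightNo, Capacity→Origin, Pilot and equate their Origin, Pilot entries.
Row 2 is now all distinguished symbols — the join is lossless.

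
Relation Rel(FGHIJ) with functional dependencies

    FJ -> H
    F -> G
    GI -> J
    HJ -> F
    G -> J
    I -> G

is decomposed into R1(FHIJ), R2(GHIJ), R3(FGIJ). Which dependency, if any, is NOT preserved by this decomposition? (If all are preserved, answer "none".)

none

FJ → H lies within R1.
F → G lies within R3.
GI → J lies within R2.
HJ → F lies within R1.
G → J lies within R2.
I → G lies within R2.
Every dependency is enforceable on the fragments, so the decomposition is dependency-preserving.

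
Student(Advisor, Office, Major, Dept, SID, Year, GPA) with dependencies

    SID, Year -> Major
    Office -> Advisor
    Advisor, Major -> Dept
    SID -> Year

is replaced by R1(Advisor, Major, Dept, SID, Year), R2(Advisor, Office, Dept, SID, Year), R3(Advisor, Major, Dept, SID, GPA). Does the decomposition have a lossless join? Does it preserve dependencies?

lossy but dependency-preserving

Lossless test (chase): Rows 1 and 2 agree on SID, Year; apply SID, Year→Major and equate their Major entries. Rows 1 and 3 agree on SID; apply SID→Year and equate their Year entries. No row becomes fully distinguished — the join is lossy.
Dependency preservation: every FD's attributes lie within a single fragment, so each can be enforced locally — preserved.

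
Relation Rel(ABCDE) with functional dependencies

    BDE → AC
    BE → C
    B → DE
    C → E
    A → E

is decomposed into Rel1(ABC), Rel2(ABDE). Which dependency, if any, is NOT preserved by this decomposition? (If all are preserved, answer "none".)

Check C → E: no single fragment contains all of {CE}, and the restricted closure of {C} across the fragments never reaches {E}.
BDE → AC is preserved.
BE → C is preserved.
B → DE is preserved.
A → E is preserved.

C → E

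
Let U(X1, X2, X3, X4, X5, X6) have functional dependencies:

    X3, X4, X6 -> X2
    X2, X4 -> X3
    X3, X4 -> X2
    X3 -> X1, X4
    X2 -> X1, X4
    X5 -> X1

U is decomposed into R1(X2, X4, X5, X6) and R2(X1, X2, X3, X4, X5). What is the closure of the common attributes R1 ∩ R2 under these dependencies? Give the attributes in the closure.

X1, X2, X3, X4, X5

R1 ∩ R2 = {X2, X4, X5}.
X2, X4 → X3 applies, adding X3
X3 → X1, X4 applies, adding X1
Closure: {X1, X2, X3, X4, X5}.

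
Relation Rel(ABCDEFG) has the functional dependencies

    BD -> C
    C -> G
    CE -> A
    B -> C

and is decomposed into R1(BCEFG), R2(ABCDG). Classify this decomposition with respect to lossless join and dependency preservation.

lossy and not dependency-preserving

Lossless test: (BCG)⁺ = {BCG}, which is a superkey of neither fragment — lossy.
Dependency preservation: the restricted closure of {CE} across the fragments never reaches {A}, so CE → A cannot be enforced without a join — not preserved.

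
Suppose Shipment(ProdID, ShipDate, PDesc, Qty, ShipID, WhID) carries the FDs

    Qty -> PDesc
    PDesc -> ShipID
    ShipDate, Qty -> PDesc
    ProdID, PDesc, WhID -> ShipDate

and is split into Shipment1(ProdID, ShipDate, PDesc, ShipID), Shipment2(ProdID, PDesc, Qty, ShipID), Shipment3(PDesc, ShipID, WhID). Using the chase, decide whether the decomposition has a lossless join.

Chase test. Columns are ProdID, ShipDate, PDesc, Qty, ShipID, WhID; row i has aⱼ where attribute j ∈ Shipmenti, else bᵢⱼ.
Initial tableau (one row per fragment):
  row 1: a1 a2 a3 b14 a5 b16
  row 2: a1 b22 a3 a4 a5 b26
  row 3: b31 b32 a3 b34 a5 a6
No row becomes fully distinguished — the join is lossy.

No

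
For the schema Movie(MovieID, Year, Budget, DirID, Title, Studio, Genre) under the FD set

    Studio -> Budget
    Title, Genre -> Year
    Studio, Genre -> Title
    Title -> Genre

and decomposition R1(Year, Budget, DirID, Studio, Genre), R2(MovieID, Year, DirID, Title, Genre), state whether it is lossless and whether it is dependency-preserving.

lossy and not dependency-preserving

Lossless test: (Year, DirID, Genre)⁺ = {Year, DirID, Genre}, which is a superkey of neither fragment — lossy.
Dependency preservation: the restricted closure of {Studio, Genre} across the fragments never reaches {Title}, so Studio, Genre → Title cannot be enforced without a join — not preserved.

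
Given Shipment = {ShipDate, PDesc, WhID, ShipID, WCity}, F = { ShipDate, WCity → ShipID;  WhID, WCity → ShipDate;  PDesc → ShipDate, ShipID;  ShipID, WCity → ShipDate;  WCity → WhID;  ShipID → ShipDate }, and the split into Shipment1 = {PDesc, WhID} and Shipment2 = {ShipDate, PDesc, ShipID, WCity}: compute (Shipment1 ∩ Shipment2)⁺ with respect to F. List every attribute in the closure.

Shipment1 ∩ Shipment2 = {PDesc}.
PDesc → ShipDate, ShipID applies, adding ShipDate, ShipID
Closure: {ShipDate, PDesc, ShipID}.

ShipDate, PDesc, ShipID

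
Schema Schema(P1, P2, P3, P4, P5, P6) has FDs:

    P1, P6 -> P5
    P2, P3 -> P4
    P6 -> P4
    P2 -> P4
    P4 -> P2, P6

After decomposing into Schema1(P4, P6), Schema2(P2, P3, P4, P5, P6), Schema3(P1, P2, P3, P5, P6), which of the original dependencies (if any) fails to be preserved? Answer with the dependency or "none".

none

P1, P6 → P5 lies within Schema3.
P2, P3 → P4 lies within Schema2.
P6 → P4 lies within Schema1.
P2 → P4 lies within Schema2.
P4 → P2, P6 lies within Schema2.
Every dependency is enforceable on the fragments, so the decomposition is dependency-preserving.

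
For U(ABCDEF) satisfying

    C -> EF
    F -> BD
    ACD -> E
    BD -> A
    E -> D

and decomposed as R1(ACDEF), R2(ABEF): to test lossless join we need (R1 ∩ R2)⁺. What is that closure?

ABDEF

R1 ∩ R2 = {AEF}.
F → BD applies, adding BD
Closure: {ABDEF}.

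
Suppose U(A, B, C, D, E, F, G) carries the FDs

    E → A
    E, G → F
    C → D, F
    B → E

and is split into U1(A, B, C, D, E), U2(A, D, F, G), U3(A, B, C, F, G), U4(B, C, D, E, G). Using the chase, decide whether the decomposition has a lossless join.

Yes

Chase test. Columns are A, B, C, D, E, F, G; row i has aⱼ where attribute j ∈ Ui, else bᵢⱼ.
Initial tableau (one row per fragment):
  row 1: a1 a2 a3 a4 a5 b16 b17
  row 2: a1 b22 b23 a4 b25 a6 a7
  row 3: a1 a2 a3 b34 b35 a6 a7
  row 4: b41 a2 a3 a4 a5 b46 a7
Rows 1 and 4 agree on E; apply E→A and equate their A entries.
Rows 1 and 3 agree on C; apply C→D, F and equate their D, F entries.
Rows 1 and 4 agree on C; apply C→D, F and equate their D, F entries.
Rows 1 and 3 agree on B; apply B→E and equate their E entries.
Row 3 is now all distinguished symbols — the join is lossless.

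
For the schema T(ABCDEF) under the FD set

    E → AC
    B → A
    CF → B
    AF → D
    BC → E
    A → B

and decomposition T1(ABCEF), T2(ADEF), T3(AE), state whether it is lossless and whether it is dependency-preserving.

Lossless test (chase): Rows 1 and 2 agree on E; apply E→AC and equate their AC entries. Rows 1 and 3 agree on E; apply E→AC and equate their AC entries. Rows 1 and 2 agree on CF; apply CF→B and equate their B entries. Rows 1 and 2 agree on AF; apply AF→D and equate their D entries. Rows 1 and 3 agree on A; apply A→B and equate their B entries. Row 1 is now all distinguished symbols — the join is lossless.
Dependency preservation: every FD's attributes lie within a single fragment, so each can be enforced locally — preserved.

lossless and dependency-preserving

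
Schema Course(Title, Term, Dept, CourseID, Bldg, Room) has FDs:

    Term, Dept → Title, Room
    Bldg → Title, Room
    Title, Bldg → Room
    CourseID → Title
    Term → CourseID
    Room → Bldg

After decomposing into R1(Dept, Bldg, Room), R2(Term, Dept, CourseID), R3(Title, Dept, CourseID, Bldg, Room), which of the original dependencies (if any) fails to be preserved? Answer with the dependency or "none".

Term, Dept → Title, Room

Check Term, Dept → Title, Room: no single fragment contains all of {Title, Term, Dept, Room}, and the restricted closure of {Term, Dept} across the fragments never reaches {Title, Room}.
Bldg → Title, Room is preserved.
Title, Bldg → Room is preserved.
CourseID → Title is preserved.
Term → CourseID is preserved.
Room → Bldg is preserved.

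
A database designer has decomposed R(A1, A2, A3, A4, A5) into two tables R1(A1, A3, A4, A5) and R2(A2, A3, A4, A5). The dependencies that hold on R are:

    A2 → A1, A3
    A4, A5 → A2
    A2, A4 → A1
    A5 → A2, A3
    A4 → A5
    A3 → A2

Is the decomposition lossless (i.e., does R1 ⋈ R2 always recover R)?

Common attributes: R1 ∩ R2 = {A3, A4, A5}.
Closure of {A3, A4, A5}: A4, A5 → A2 applies, adding A2; A2, A4 → A1 applies, adding A1. So (A3, A4, A5)⁺ = {A1, A2, A3, A4, A5}.
This closure contains every attribute of R1, so R1 ∩ R2 → R1. The join is lossless.

Yes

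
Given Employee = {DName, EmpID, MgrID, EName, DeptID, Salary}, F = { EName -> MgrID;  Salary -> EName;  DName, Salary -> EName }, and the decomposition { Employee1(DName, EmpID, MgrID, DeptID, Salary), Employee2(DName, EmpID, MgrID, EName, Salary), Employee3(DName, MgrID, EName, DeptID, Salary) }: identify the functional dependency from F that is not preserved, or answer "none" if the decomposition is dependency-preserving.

none

EName → MgrID lies within Employee2.
Salary → EName lies within Employee2.
DName, Salary → EName lies within Employee2.
Every dependency is enforceable on the fragments, so the decomposition is dependency-preserving.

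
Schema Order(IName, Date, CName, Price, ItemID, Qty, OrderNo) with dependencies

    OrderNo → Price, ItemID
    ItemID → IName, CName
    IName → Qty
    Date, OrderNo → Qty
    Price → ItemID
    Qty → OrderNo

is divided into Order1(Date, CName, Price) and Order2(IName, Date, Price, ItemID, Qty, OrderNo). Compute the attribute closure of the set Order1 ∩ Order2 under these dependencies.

Order1 ∩ Order2 = {Date, Price}.
Price → ItemID applies, adding ItemID
ItemID → IName, CName applies, adding IName, CName
IName → Qty applies, adding Qty
Qty → OrderNo applies, adding OrderNo
Closure: {IName, Date, CName, Price, ItemID, Qty, OrderNo}.

IName, Date, CName, Price, ItemID, Qty, OrderNo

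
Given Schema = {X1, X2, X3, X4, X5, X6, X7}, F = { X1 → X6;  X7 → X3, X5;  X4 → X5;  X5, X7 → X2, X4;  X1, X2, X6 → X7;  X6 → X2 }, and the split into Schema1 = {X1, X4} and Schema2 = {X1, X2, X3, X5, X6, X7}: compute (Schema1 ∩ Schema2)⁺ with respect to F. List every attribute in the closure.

X1, X2, X3, X4, X5, X6, X7

Schema1 ∩ Schema2 = {X1}.
X1 → X6 applies, adding X6
X6 → X2 applies, adding X2
X1, X2, X6 → X7 applies, adding X7
X7 → X3, X5 applies, adding X3, X5
X5, X7 → X2, X4 applies, adding X4
Closure: {X1, X2, X3, X4, X5, X6, X7}.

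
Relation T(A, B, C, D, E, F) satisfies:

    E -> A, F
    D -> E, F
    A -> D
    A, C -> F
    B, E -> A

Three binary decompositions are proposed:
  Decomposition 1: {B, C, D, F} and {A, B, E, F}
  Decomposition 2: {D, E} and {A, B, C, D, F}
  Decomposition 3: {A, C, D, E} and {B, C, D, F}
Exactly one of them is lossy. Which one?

Decomposition 1: common = {B, F}, closure = {B, F} → lossy.
Decomposition 2: common = {D}, closure = {A, D, E, F} → lossless.
Decomposition 3: common = {C, D}, closure = {A, C, D, E, F} → lossless.

Decomposition 1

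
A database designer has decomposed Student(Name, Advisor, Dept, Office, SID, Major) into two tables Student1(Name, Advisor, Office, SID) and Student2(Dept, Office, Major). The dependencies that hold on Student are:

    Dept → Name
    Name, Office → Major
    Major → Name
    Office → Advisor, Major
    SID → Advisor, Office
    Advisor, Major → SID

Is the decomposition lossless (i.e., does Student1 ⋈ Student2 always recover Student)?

Common attributes: Student1 ∩ Student2 = {Office}.
Closure of {Office}: Office → Advisor, Major applies, adding Advisor, Major; Advisor, Major → SID applies, adding SID; Major → Name applies, adding Name. So (Office)⁺ = {Name, Advisor, Office, SID, Major}.
This closure contains every attribute of Student1, so Student1 ∩ Student2 → Student1. The join is lossless.

Yes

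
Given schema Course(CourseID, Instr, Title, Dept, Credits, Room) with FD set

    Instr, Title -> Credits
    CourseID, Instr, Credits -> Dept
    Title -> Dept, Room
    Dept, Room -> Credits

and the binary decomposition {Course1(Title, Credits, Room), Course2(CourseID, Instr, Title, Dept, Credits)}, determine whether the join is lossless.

Common attributes: Course1 ∩ Course2 = {Title, Credits}.
Closure of {Title, Credits}: Title → Dept, Room applies, adding Dept, Room. So (Title, Credits)⁺ = {Title, Dept, Credits, Room}.
This closure contains every attribute of Course1, so Course1 ∩ Course2 → Course1. The join is lossless.

Yes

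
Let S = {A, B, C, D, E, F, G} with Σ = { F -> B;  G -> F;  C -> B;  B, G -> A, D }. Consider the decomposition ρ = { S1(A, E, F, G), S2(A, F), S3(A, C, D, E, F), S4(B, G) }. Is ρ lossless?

No

Chase test. Columns are A, B, C, D, E, F, G; row i has aⱼ where attribute j ∈ Si, else bᵢⱼ.
Initial tableau (one row per fragment):
  row 1: a1 b12 b13 b14 a5 a6 a7
  row 2: a1 b22 b23 b24 b25 a6 b27
  row 3: a1 b32 a3 a4 a5 a6 b37
  row 4: b41 a2 b43 b44 b45 b46 a7
Rows 1 and 2 agree on F; apply F→B and equate their B entries.
Rows 1 and 3 agree on F; apply F→B and equate their B entries.
Rows 1 and 4 agree on G; apply G→F and equate their F entries.
Rows 1 and 4 agree on F; apply F→B and equate their B entries.
Rows 1 and 4 agree on B, G; apply B, G→A, D and equate their A, D entries.
No row becomes fully distinguished — the join is lossy.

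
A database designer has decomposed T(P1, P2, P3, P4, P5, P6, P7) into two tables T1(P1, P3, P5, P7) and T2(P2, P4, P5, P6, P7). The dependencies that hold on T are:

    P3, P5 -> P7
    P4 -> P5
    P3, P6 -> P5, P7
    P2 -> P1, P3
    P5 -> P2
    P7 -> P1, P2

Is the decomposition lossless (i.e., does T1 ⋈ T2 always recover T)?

Yes

Common attributes: T1 ∩ T2 = {P5, P7}.
Closure of {P5, P7}: P5 → P2 applies, adding P2; P7 → P1, P2 applies, adding P1; P2 → P1, P3 applies, adding P3. So (P5, P7)⁺ = {P1, P2, P3, P5, P7}.
This closure contains every attribute of T1, so T1 ∩ T2 → T1. The join is lossless.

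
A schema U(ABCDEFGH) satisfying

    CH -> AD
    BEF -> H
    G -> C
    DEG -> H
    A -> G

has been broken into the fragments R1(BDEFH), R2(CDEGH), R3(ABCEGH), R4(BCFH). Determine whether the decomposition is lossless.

No

Chase test. Columns are ABCDEFGH; row i has aⱼ where attribute j ∈ Ri, else bᵢⱼ.
Initial tableau (one row per fragment):
  row 1: b11 a2 b13 a4 a5 a6 b17 a8
  row 2: b21 b22 a3 a4 a5 b26 a7 a8
  row 3: a1 a2 a3 b34 a5 b36 a7 a8
  row 4: b41 a2 a3 b44 b45 a6 b47 a8
Rows 2 and 3 agree on CH; apply CH→AD and equate their AD entries.
Rows 2 and 4 agree on CH; apply CH→AD and equate their AD entries.
Rows 2 and 4 agree on A; apply A→G and equate their G entries.
No row becomes fully distinguished — the join is lossy.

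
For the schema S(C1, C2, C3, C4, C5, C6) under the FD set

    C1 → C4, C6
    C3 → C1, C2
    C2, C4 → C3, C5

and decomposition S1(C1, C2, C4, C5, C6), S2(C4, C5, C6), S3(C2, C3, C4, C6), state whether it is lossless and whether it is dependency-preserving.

Lossless test (chase): Rows 1 and 3 agree on C2, C4; apply C2, C4→C3, C5 and equate their C3, C5 entries. Rows 1 and 3 agree on C3; apply C3→C1, C2 and equate their C1, C2 entries. Row 1 is now all distinguished symbols — the join is lossless.
Dependency preservation: C3 → C1, C2; C2, C4 → C3, C5 are not contained in any single fragment, but the restricted closure of each left-hand side across the fragments still reaches the right-hand side; the remaining FDs each lie inside some fragment. All dependencies are preserved.

lossless and dependency-preserving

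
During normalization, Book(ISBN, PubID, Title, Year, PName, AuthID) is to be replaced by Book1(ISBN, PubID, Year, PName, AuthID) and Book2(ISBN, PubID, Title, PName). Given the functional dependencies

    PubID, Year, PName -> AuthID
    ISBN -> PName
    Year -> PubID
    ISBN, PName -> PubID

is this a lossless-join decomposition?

Common attributes: Book1 ∩ Book2 = {ISBN, PubID, PName}.
No dependency enlarges {ISBN, PubID, PName}, so (ISBN, PubID, PName)⁺ = {ISBN, PubID, PName}.
The closure contains neither all of Book1 = {ISBN, PubID, Year, PName, AuthID} nor all of Book2 = {ISBN, PubID, Title, PName}, so the common attributes are not a superkey of either fragment. The join is lossy.

No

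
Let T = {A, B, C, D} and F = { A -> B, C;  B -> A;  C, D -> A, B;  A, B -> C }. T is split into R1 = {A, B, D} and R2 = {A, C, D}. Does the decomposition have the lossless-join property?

Yes

Common attributes: R1 ∩ R2 = {A, D}.
Closure of {A, D}: A → B, C applies, adding B, C. So (A, D)⁺ = {A, B, C, D}.
This closure contains every attribute of R1, so R1 ∩ R2 → R1. The join is lossless.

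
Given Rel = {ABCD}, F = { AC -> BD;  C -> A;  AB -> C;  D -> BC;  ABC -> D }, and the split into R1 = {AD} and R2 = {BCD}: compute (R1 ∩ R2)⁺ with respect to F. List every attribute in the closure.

ABCD

R1 ∩ R2 = {D}.
D → BC applies, adding BC
C → A applies, adding A
Closure: {ABCD}.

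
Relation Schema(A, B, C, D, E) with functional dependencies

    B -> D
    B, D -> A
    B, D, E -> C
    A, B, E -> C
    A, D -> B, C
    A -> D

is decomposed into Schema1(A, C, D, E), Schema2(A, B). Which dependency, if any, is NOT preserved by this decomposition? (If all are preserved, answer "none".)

none

B → D: restricted closure across fragments reaches D.
B, D → A: restricted closure across fragments reaches A.
B, D, E → C: restricted closure across fragments reaches C.
A, B, E → C: restricted closure across fragments reaches C.
A, D → B, C: restricted closure across fragments reaches B, C.
A → D lies within Schema1.
Every dependency is enforceable on the fragments, so the decomposition is dependency-preserving.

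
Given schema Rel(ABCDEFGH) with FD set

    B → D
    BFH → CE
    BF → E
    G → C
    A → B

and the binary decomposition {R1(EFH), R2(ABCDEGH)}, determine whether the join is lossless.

No

Common attributes: R1 ∩ R2 = {EH}.
No dependency enlarges {EH}, so (EH)⁺ = {EH}.
The closure contains neither all of R1 = {EFH} nor all of R2 = {ABCDEGH}, so the common attributes are not a superkey of either fragment. The join is lossy.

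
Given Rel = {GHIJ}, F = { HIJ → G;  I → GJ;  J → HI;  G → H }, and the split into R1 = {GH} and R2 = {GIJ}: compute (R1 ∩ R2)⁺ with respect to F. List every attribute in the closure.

GH

R1 ∩ R2 = {G}.
G → H applies, adding H
Closure: {GH}.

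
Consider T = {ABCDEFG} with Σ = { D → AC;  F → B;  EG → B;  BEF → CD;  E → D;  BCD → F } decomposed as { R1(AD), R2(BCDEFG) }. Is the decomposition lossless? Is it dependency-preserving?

lossless and dependency-preserving

Lossless test: (D)⁺ = {ACD}, which contains all of one fragment — lossless.
Dependency preservation: D → AC is not contained in any single fragment, but the restricted closure of its left-hand side across the fragments still reaches the right-hand side; the remaining FDs each lie inside some fragment. All dependencies are preserved.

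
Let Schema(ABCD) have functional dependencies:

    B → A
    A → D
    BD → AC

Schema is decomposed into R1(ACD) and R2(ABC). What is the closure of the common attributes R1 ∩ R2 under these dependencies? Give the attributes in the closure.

R1 ∩ R2 = {AC}.
A → D applies, adding D
Closure: {ACD}.

ACD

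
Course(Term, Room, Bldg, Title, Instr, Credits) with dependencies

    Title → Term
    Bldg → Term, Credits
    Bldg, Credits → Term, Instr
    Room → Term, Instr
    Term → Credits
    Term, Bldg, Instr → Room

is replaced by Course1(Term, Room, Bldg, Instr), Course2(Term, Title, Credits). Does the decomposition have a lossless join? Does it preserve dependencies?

Lossless test: (Term)⁺ = {Term, Credits}, which is a superkey of neither fragment — lossy.
Dependency preservation: Bldg → Term, Credits; Bldg, Credits → Term, Instr are not contained in any single fragment, but the restricted closure of each left-hand side across the fragments still reaches the right-hand side; the remaining FDs each lie inside some fragment. All dependencies are preserved.

lossy but dependency-preserving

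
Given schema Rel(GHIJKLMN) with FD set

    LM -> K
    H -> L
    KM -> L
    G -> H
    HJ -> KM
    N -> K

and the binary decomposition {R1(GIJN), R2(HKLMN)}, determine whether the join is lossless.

Common attributes: R1 ∩ R2 = {N}.
Closure of {N}: N → K applies, adding K. So (N)⁺ = {KN}.
The closure contains neither all of R1 = {GIJN} nor all of R2 = {HKLMN}, so the common attributes are not a superkey of either fragment. The join is lossy.

No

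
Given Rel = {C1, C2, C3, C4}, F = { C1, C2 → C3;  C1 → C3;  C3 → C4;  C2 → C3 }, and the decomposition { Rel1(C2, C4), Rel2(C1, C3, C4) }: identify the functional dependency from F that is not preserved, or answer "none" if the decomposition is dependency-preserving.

Check C2 → C3: no single fragment contains all of {C2, C3}, and the restricted closure of {C2} across the fragments never reaches {C3}.
C1, C2 → C3 is preserved.
C1 → C3 is preserved.
C3 → C4 is preserved.

C2 → C3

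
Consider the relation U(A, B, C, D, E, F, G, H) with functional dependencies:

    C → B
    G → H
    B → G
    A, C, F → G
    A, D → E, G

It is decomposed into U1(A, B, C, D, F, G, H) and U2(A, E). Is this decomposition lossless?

Common attributes: U1 ∩ U2 = {A}.
No dependency enlarges {A}, so (A)⁺ = {A}.
The closure contains neither all of U1 = {A, B, C, D, F, G, H} nor all of U2 = {A, E}, so the common attributes are not a superkey of either fragment. The join is lossy.

No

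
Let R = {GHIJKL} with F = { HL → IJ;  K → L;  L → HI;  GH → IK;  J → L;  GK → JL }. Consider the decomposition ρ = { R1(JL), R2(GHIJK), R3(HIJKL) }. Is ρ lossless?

Chase test. Columns are GHIJKL; row i has aⱼ where attribute j ∈ Ri, else bᵢⱼ.
Initial tableau (one row per fragment):
  row 1: b11 b12 b13 a4 b15 a6
  row 2: a1 a2 a3 a4 a5 b26
  row 3: b31 a2 a3 a4 a5 a6
Rows 2 and 3 agree on K; apply K→L and equate their L entries.
Rows 1 and 2 agree on L; apply L→HI and equate their HI entries.
Row 2 is now all distinguished symbols — the join is lossless.

Yes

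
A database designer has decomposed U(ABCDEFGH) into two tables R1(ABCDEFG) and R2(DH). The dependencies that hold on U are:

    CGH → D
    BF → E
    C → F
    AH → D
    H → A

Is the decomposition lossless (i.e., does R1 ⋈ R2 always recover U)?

Common attributes: R1 ∩ R2 = {D}.
No dependency enlarges {D}, so (D)⁺ = {D}.
The closure contains neither all of R1 = {ABCDEFG} nor all of R2 = {DH}, so the common attributes are not a superkey of either fragment. The join is lossy.

No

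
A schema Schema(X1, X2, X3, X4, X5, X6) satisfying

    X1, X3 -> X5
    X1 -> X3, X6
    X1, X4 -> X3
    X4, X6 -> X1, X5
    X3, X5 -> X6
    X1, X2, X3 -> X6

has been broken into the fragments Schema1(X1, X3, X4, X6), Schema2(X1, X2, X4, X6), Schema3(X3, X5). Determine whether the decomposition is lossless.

Chase test. Columns are X1, X2, X3, X4, X5, X6; row i has aⱼ where attribute j ∈ Schemai, else bᵢⱼ.
Initial tableau (one row per fragment):
  row 1: a1 b12 a3 a4 b15 a6
  row 2: a1 a2 b23 a4 b25 a6
  row 3: b31 b32 a3 b34 a5 b36
Rows 1 and 2 agree on X1; apply X1→X3, X6 and equate their X3, X6 entries.
Rows 1 and 2 agree on X4, X6; apply X4, X6→X1, X5 and equate their X1, X5 entries.
No row becomes fully distinguished — the join is lossy.

No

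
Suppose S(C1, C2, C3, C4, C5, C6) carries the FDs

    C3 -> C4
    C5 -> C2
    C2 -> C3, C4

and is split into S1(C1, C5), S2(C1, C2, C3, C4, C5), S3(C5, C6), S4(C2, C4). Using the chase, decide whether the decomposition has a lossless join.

No

Chase test. Columns are C1, C2, C3, C4, C5, C6; row i has aⱼ where attribute j ∈ Si, else bᵢⱼ.
Initial tableau (one row per fragment):
  row 1: a1 b12 b13 b14 a5 b16
  row 2: a1 a2 a3 a4 a5 b26
  row 3: b31 b32 b33 b34 a5 a6
  row 4: b41 a2 b43 a4 b45 b46
Rows 1 and 2 agree on C5; apply C5→C2 and equate their C2 entries.
Rows 1 and 3 agree on C5; apply C5→C2 and equate their C2 entries.
Rows 1 and 2 agree on C2; apply C2→C3, C4 and equate their C3, C4 entries.
Rows 1 and 3 agree on C2; apply C2→C3, C4 and equate their C3, C4 entries.
Rows 1 and 4 agree on C2; apply C2→C3, C4 and equate their C3, C4 entries.
No row becomes fully distinguished — the join is lossy.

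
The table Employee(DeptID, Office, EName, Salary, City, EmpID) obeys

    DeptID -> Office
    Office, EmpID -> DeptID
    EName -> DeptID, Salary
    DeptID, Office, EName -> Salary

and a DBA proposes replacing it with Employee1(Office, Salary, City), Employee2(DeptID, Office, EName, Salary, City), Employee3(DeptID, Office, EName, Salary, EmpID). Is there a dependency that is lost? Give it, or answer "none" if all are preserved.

DeptID → Office lies within Employee2.
Office, EmpID → DeptID lies within Employee3.
EName → DeptID, Salary lies within Employee2.
DeptID, Office, EName → Salary lies within Employee2.
Every dependency is enforceable on the fragments, so the decomposition is dependency-preserving.

none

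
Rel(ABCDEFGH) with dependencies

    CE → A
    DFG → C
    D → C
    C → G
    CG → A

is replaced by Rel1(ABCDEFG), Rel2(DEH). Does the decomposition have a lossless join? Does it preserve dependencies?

lossy but dependency-preserving

Lossless test: (DE)⁺ = {ACDEG}, which is a superkey of neither fragment — lossy.
Dependency preservation: every FD's attributes lie within a single fragment, so each can be enforced locally — preserved.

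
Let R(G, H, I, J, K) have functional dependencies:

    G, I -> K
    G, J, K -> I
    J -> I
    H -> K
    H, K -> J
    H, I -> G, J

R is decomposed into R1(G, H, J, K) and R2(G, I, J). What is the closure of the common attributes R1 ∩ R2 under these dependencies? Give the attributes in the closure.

R1 ∩ R2 = {G, J}.
J → I applies, adding I
G, I → K applies, adding K
Closure: {G, I, J, K}.

G, I, J, K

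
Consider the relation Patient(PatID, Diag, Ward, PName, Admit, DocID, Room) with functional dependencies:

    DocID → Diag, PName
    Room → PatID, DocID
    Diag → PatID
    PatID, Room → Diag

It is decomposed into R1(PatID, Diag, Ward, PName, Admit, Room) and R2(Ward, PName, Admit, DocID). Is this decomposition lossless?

No

Common attributes: R1 ∩ R2 = {Ward, PName, Admit}.
No dependency enlarges {Ward, PName, Admit}, so (Ward, PName, Admit)⁺ = {Ward, PName, Admit}.
The closure contains neither all of R1 = {PatID, Diag, Ward, PName, Admit, Room} nor all of R2 = {Ward, PName, Admit, DocID}, so the common attributes are not a superkey of either fragment. The join is lossy.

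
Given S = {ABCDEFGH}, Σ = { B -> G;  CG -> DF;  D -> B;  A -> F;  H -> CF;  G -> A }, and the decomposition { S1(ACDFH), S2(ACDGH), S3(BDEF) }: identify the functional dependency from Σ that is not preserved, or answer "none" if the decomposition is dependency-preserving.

B -> G

Check B → G: no single fragment contains all of {BG}, and the restricted closure of {B} across the fragments never reaches {G}.
CG → DF is preserved.
D → B is preserved.
A → F is preserved.
H → CF is preserved.
G → A is preserved.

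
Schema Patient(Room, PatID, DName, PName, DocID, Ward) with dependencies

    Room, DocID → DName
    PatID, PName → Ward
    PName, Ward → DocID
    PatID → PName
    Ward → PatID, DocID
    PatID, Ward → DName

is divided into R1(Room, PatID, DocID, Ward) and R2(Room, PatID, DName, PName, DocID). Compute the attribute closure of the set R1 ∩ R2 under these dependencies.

R1 ∩ R2 = {Room, PatID, DocID}.
Room, DocID → DName applies, adding DName
PatID → PName applies, adding PName
PatID, PName → Ward applies, adding Ward
Closure: {Room, PatID, DName, PName, DocID, Ward}.

Room, PatID, DName, PName, DocID, Ward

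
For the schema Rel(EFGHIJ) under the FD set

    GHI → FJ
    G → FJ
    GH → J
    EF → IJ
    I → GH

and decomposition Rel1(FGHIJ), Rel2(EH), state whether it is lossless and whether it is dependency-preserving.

Lossless test: (H)⁺ = {H}, which is a superkey of neither fragment — lossy.
Dependency preservation: the restricted closure of {EF} across the fragments never reaches {IJ}, so EF → IJ cannot be enforced without a join — not preserved.

lossy and not dependency-preserving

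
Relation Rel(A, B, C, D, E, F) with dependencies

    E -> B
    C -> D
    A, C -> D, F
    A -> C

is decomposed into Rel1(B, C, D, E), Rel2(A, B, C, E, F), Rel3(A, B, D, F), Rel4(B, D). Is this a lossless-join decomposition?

Chase test. Columns are A, B, C, D, E, F; row i has aⱼ where attribute j ∈ Reli, else bᵢⱼ.
Initial tableau (one row per fragment):
  row 1: b11 a2 a3 a4 a5 b16
  row 2: a1 a2 a3 b24 a5 a6
  row 3: a1 a2 b33 a4 b35 a6
  row 4: b41 a2 b43 a4 b45 b46
Rows 1 and 2 agree on C; apply C→D and equate their D entries.
Rows 2 and 3 agree on A; apply A→C and equate their C entries.
Row 2 is now all distinguished symbols — the join is lossless.

Yes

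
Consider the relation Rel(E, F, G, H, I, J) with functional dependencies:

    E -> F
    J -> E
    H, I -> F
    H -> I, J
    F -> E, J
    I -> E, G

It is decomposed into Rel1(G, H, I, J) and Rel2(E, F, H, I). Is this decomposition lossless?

Common attributes: Rel1 ∩ Rel2 = {H, I}.
Closure of {H, I}: H, I → F applies, adding F; H → I, J applies, adding J; F → E, J applies, adding E; I → E, G applies, adding G. So (H, I)⁺ = {E, F, G, H, I, J}.
This closure contains every attribute of Rel1, so Rel1 ∩ Rel2 → Rel1. The join is lossless.

Yes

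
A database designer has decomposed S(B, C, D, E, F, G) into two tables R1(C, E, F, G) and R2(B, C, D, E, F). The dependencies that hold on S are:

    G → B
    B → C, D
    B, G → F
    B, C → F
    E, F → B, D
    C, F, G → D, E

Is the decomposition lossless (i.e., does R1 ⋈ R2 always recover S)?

Yes

Common attributes: R1 ∩ R2 = {C, E, F}.
Closure of {C, E, F}: E, F → B, D applies, adding B, D. So (C, E, F)⁺ = {B, C, D, E, F}.
This closure contains every attribute of R2, so R1 ∩ R2 → R2. The join is lossless.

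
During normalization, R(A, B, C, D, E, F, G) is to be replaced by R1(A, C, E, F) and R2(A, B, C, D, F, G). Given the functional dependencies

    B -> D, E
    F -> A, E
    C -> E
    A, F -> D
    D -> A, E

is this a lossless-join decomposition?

Common attributes: R1 ∩ R2 = {A, C, F}.
Closure of {A, C, F}: F → A, E applies, adding E; A, F → D applies, adding D. So (A, C, F)⁺ = {A, C, D, E, F}.
This closure contains every attribute of R1, so R1 ∩ R2 → R1. The join is lossless.

Yes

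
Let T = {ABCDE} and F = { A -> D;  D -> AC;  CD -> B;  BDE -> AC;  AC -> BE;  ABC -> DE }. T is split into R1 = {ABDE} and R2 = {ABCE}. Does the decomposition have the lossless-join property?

Yes

Common attributes: R1 ∩ R2 = {ABE}.
Closure of {ABE}: A → D applies, adding D; D → AC applies, adding C. So (ABE)⁺ = {ABCDE}.
This closure contains every attribute of R1, so R1 ∩ R2 → R1. The join is lossless.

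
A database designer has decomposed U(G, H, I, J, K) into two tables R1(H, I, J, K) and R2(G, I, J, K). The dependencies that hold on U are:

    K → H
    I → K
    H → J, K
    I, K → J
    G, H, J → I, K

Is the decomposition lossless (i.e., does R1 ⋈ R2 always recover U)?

Yes

Common attributes: R1 ∩ R2 = {I, J, K}.
Closure of {I, J, K}: K → H applies, adding H. So (I, J, K)⁺ = {H, I, J, K}.
This closure contains every attribute of R1, so R1 ∩ R2 → R1. The join is lossless.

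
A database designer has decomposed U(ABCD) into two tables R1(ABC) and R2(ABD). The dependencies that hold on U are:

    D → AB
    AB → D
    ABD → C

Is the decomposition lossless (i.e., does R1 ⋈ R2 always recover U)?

Yes

Common attributes: R1 ∩ R2 = {AB}.
Closure of {AB}: AB → D applies, adding D; ABD → C applies, adding C. So (AB)⁺ = {ABCD}.
This closure contains every attribute of R1, so R1 ∩ R2 → R1. The join is lossless.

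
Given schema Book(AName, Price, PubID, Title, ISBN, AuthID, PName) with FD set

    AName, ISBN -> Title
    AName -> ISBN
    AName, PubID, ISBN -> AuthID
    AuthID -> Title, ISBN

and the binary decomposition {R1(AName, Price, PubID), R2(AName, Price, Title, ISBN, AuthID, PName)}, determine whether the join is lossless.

No

Common attributes: R1 ∩ R2 = {AName, Price}.
Closure of {AName, Price}: AName → ISBN applies, adding ISBN; AName, ISBN → Title applies, adding Title. So (AName, Price)⁺ = {AName, Price, Title, ISBN}.
The closure contains neither all of R1 = {AName, Price, PubID} nor all of R2 = {AName, Price, Title, ISBN, AuthID, PName}, so the common attributes are not a superkey of either fragment. The join is lossy.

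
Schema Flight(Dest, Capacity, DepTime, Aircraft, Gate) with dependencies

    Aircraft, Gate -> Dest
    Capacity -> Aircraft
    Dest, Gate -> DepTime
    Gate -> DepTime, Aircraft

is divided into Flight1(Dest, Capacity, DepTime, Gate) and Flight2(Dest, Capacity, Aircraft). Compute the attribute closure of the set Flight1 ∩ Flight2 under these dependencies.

Flight1 ∩ Flight2 = {Dest, Capacity}.
Capacity → Aircraft applies, adding Aircraft
Closure: {Dest, Capacity, Aircraft}.

Dest, Capacity, Aircraft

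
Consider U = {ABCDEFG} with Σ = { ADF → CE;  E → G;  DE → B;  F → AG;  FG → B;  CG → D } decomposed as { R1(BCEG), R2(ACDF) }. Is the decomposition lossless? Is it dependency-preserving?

lossy and not dependency-preserving

Lossless test: (C)⁺ = {C}, which is a superkey of neither fragment — lossy.
Dependency preservation: the restricted closure of {ADF} across the fragments never reaches {CE}, so ADF → CE cannot be enforced without a join — not preserved.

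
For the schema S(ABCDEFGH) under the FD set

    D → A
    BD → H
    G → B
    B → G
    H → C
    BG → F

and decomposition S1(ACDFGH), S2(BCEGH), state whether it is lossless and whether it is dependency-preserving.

Lossless test: (CGH)⁺ = {BCFGH}, which is a superkey of neither fragment — lossy.
Dependency preservation: BD → H; BG → F are not contained in any single fragment, but the restricted closure of each left-hand side across the fragments still reaches the right-hand side; the remaining FDs each lie inside some fragment. All dependencies are preserved.

lossy but dependency-preserving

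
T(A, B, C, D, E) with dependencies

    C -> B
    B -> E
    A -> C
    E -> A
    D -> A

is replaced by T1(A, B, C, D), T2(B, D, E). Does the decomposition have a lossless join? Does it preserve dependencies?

Lossless test: (B, D)⁺ = {A, B, C, D, E}, which contains all of one fragment — lossless.
Dependency preservation: E → A is not contained in any single fragment, but the restricted closure of its left-hand side across the fragments still reaches the right-hand side; the remaining FDs each lie inside some fragment. All dependencies are preserved.

lossless and dependency-preserving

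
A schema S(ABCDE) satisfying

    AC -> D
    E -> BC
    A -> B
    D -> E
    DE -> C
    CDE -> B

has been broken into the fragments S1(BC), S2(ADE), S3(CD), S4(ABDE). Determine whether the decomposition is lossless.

Chase test. Columns are ABCDE; row i has aⱼ where attribute j ∈ Si, else bᵢⱼ.
Initial tableau (one row per fragment):
  row 1: b11 a2 a3 b14 b15
  row 2: a1 b22 b23 a4 a5
  row 3: b31 b32 a3 a4 b35
  row 4: a1 a2 b43 a4 a5
Rows 2 and 4 agree on E; apply E→BC and equate their BC entries.
Rows 2 and 3 agree on D; apply D→E and equate their E entries.
Rows 2 and 3 agree on DE; apply DE→C and equate their C entries.
Rows 2 and 3 agree on CDE; apply CDE→B and equate their B entries.
Row 2 is now all distinguished symbols — the join is lossless.

Yes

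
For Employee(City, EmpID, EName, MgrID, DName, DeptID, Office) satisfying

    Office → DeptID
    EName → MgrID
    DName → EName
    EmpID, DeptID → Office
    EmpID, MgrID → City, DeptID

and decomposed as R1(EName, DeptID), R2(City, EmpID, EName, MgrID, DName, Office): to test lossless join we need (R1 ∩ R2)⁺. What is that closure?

EName, MgrID

R1 ∩ R2 = {EName}.
EName → MgrID applies, adding MgrID
Closure: {EName, MgrID}.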